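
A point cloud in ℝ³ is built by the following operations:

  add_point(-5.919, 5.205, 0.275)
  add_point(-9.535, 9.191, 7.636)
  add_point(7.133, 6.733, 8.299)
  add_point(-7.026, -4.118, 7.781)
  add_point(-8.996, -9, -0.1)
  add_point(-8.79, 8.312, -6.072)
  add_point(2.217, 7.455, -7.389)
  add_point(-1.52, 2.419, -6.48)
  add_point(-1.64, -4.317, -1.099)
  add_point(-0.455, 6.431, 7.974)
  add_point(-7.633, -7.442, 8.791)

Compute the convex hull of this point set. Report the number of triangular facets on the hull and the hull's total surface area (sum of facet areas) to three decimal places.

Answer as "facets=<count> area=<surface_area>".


8 of the 11 inputs are extreme points: [1, 2, 4, 5, 6, 7, 8, 10].

Area of each hull facet:
  f1: (p6, p2, p1) → 130.5106
  f2: (p5, p4, p1) → 121.4600
  f3: (p5, p6, p1) → 75.2739
  f4: (p10, p2, p1) → 136.6398
  f5: (p10, p4, p1) → 76.3175
  f6: (p8, p6, p2) → 105.4612
  f7: (p8, p10, p2) → 101.4946
  f8: (p8, p10, p4) → 39.8398
  f9: (p7, p5, p4) → 70.3751
  f10: (p7, p5, p6) → 29.6593
  f11: (p7, p8, p4) → 32.7806
  f12: (p7, p8, p6) → 18.9971
Σ area = 938.810

Euler: V−E+F = 8−18+12 = 2.

facets=12 area=938.810


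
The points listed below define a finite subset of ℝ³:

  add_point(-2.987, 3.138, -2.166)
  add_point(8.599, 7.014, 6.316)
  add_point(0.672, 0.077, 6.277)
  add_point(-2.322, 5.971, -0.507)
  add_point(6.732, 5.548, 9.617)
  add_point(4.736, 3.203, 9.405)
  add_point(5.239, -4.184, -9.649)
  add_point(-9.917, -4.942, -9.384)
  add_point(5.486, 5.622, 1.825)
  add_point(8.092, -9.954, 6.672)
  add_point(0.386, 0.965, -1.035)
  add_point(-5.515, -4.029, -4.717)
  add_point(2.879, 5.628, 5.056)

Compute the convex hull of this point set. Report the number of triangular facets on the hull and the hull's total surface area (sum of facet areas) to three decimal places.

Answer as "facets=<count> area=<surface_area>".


facets=14 area=834.586

9 of the 13 inputs are extreme points: [1, 2, 3, 4, 5, 6, 7, 8, 9].

Triangle areas on the boundary:
  f1: (p6, p9, p7) → 132.0133
  f2: (p6, p9, p1) → 139.8937
  f3: (p2, p9, p7) → 120.8670
  f4: (p8, p6, p1) → 26.9097
  f5: (p4, p9, p1) → 31.7692
  f6: (p5, p2, p9) → 37.4876
  f7: (p5, p4, p9) → 17.4361
  f8: (p3, p8, p1) → 15.3238
  f9: (p3, p4, p1) → 26.2626
  f10: (p3, p6, p7) → 105.1478
  f11: (p3, p8, p6) → 60.2513
  f12: (p3, p2, p7) → 75.1409
  f13: (p3, p5, p2) → 27.4441
  f14: (p3, p5, p4) → 18.6393
Σ area = 834.586

Check V−E+F: 9 − 21 + 14 = 2.


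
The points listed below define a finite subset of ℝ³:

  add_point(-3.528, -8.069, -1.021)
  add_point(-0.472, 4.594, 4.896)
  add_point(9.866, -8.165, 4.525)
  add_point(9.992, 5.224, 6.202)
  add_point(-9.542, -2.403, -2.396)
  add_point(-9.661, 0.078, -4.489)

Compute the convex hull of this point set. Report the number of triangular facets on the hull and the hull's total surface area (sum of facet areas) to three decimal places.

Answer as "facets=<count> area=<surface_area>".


Extreme-point indices: [0, 1, 2, 3, 4, 5] — 6 of 6 on the boundary.

Facet areas (half cross-product norm):
  f1: (p2, p3, p5) → 148.3167
  f2: (p0, p2, p5) → 59.0454
  f3: (p1, p3, p5) → 47.8293
  f4: (p1, p2, p3) → 71.0257
  f5: (p1, p0, p2) → 97.1603
  f6: (p4, p0, p5) → 10.3522
  f7: (p4, p1, p5) → 22.0475
  f8: (p4, p1, p0) → 55.4893
Σ area = 511.266

Euler characteristic 6−12+8 = 2 ✓

facets=8 area=511.266


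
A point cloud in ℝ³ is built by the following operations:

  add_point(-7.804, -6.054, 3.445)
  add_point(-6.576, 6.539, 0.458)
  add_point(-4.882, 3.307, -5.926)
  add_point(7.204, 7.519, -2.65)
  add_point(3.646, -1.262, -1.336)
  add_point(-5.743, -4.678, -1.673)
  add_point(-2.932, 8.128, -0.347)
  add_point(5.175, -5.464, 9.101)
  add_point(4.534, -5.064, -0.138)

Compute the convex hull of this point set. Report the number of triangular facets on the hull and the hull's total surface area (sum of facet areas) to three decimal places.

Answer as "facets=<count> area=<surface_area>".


facets=12 area=610.555

Points on the hull: [0, 1, 2, 3, 5, 6, 7, 8] (8 of 9).

Facet areas (half cross-product norm):
  f1: (p6, p7, p3) → 89.6002
  f2: (p8, p7, p0) → 58.3380
  f3: (p8, p7, p3) → 59.2799
  f4: (p2, p6, p3) → 39.6564
  f5: (p2, p8, p3) → 77.5347
  f6: (p1, p2, p0) → 46.7880
  f7: (p1, p2, p6) → 14.5895
  f8: (p1, p7, p0) → 92.0528
  f9: (p1, p6, p7) → 37.3799
  f10: (p5, p8, p0) → 28.8637
  f11: (p5, p2, p0) → 19.2243
  f12: (p5, p2, p8) → 47.2471
Σ area = 610.555

Euler: V−E+F = 8−18+12 = 2.


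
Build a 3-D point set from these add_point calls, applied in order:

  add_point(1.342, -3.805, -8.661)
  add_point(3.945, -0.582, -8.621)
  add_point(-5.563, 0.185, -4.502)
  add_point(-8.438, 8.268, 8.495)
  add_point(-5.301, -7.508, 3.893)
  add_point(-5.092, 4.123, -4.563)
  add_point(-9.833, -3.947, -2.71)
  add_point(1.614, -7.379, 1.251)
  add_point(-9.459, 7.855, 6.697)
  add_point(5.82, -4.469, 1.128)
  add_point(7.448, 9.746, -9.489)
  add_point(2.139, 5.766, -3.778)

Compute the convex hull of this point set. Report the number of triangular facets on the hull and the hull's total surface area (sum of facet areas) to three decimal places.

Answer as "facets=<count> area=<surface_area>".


facets=16 area=864.834

Points on the hull: [0, 1, 3, 4, 5, 6, 7, 8, 9, 10] (10 of 12).

Facet areas (half cross-product norm):
  f1: (p0, p4, p6) → 55.2216
  f2: (p5, p0, p6) → 50.8659
  f3: (p5, p0, p10) → 75.2163
  f4: (p9, p3, p10) → 178.1275
  f5: (p9, p4, p3) → 99.1742
  f6: (p8, p3, p10) → 24.1306
  f7: (p8, p5, p10) → 80.7644
  f8: (p8, p5, p6) → 60.0314
  f9: (p8, p4, p6) → 65.2574
  f10: (p8, p4, p3) → 16.6593
  f11: (p1, p0, p10) → 8.0503
  f12: (p1, p9, p10) → 54.4008
  f13: (p1, p9, p0) → 21.7855
  f14: (p7, p0, p4) → 37.0005
  f15: (p7, p9, p4) → 11.6999
  f16: (p7, p9, p0) → 26.4482
Σ area = 864.834

Euler characteristic 10−24+16 = 2 ✓


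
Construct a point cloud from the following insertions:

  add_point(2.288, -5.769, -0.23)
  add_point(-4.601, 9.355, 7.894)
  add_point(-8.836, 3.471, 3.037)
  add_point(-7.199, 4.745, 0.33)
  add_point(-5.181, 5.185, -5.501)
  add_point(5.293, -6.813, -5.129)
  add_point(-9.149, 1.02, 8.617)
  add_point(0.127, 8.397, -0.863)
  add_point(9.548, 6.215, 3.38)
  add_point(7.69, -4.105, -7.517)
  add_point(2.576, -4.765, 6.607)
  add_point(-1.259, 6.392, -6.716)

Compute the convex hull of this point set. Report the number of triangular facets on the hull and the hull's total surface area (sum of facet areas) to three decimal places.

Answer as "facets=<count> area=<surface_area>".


Points on the hull: [0, 1, 2, 3, 4, 5, 6, 7, 8, 9, 10, 11] (12 of 12).

Facet areas (half cross-product norm):
  f1: (p10, p1, p6) → 62.8971
  f2: (p10, p1, p8) → 93.7841
  f3: (p2, p1, p6) → 26.0140
  f4: (p2, p5, p6) → 57.5380
  f5: (p2, p4, p5) → 74.8759
  f6: (p9, p4, p5) → 34.2717
  f7: (p9, p10, p8) → 90.5134
  f8: (p9, p10, p5) → 22.1569
  f9: (p7, p1, p8) → 52.5769
  f10: (p0, p5, p6) → 19.4658
  f11: (p0, p10, p6) → 45.0243
  f12: (p0, p10, p5) → 11.1580
  f13: (p3, p4, p1) → 21.8182
  f14: (p3, p2, p1) → 14.8661
  f15: (p3, p2, p4) → 3.8406
  f16: (p11, p4, p1) → 29.7088
  f17: (p11, p7, p1) → 21.4736
  f18: (p11, p9, p4) → 27.1523
  f19: (p11, p9, p8) → 91.6180
  f20: (p11, p7, p8) → 28.9808
Σ area = 829.734

Euler characteristic 12−30+20 = 2 ✓

facets=20 area=829.734


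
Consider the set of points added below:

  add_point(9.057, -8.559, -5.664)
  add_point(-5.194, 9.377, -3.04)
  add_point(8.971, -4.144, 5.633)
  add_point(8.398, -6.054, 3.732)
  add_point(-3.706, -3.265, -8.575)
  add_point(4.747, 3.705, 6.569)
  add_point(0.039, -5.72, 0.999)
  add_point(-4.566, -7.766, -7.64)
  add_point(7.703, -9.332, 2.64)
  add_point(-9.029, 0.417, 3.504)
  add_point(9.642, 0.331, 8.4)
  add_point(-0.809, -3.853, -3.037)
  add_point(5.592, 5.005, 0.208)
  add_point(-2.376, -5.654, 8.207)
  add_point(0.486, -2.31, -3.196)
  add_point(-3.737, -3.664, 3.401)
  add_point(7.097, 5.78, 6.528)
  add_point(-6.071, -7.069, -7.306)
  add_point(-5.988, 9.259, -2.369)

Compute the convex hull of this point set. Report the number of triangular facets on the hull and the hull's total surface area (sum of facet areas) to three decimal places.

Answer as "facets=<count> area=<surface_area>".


Hull vertices (13/19): indices [0, 1, 2, 4, 7, 8, 9, 10, 12, 13, 16, 17, 18].

Area of each hull facet:
  f1: (p13, p8, p10) → 64.6704
  f2: (p13, p7, p8) → 90.2497
  f3: (p16, p13, p9) → 75.5779
  f4: (p16, p13, p10) → 42.2784
  f5: (p17, p13, p9) → 68.0966
  f6: (p17, p13, p7) → 13.5396
  f7: (p18, p16, p9) → 86.7947
  f8: (p18, p16, p1) → 8.2346
  f9: (p18, p17, p9) → 74.3419
  f10: (p12, p16, p1) → 35.8342
  f11: (p0, p16, p10) → 51.4072
  f12: (p0, p12, p16) → 44.9095
  f13: (p0, p7, p8) → 58.2454
  f14: (p0, p12, p1) → 83.1062
  f15: (p2, p8, p10) → 1.4129
  f16: (p2, p0, p10) → 19.6349
  f17: (p2, p0, p8) → 24.0305
  f18: (p4, p0, p1) → 91.5759
  f19: (p4, p0, p7) → 32.0888
  f20: (p4, p17, p7) → 3.8816
  f21: (p4, p18, p1) → 7.0589
  f22: (p4, p18, p17) → 28.1335
Σ area = 1005.103

Euler: V−E+F = 13−33+22 = 2.

facets=22 area=1005.103


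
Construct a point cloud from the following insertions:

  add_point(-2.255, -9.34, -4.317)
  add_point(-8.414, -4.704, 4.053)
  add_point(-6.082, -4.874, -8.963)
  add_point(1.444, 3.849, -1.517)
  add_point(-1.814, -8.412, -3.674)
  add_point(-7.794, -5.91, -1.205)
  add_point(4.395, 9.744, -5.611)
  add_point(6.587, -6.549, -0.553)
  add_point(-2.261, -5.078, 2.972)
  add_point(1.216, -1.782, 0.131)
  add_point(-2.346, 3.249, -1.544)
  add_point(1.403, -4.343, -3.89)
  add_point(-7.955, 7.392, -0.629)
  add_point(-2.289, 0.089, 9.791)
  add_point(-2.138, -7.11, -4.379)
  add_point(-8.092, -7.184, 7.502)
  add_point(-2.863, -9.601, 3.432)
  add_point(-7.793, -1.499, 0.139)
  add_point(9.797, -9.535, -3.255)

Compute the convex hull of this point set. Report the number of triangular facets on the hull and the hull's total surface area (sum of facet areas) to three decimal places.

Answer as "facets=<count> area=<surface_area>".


10 of the 19 inputs are extreme points: [0, 1, 2, 5, 6, 12, 13, 15, 16, 18].

Per-facet area ½‖(b−a)×(c−a)‖:
  f1: (p2, p6, p18) → 148.9892
  f2: (p13, p6, p18) → 171.5643
  f3: (p0, p2, p18) → 37.1774
  f4: (p12, p2, p6) → 99.4683
  f5: (p12, p13, p6) → 94.1799
  f6: (p15, p12, p1) → 15.3408
  f7: (p15, p12, p13) → 66.7074
  f8: (p16, p13, p18) → 81.2511
  f9: (p16, p15, p13) → 33.7477
  f10: (p16, p0, p18) → 47.0507
  f11: (p16, p15, p0) → 21.4893
  f12: (p5, p0, p2) → 24.7079
  f13: (p5, p15, p0) → 29.3559
  f14: (p5, p15, p1) → 8.8292
  f15: (p5, p12, p1) → 34.8578
  f16: (p5, p12, p2) → 53.1494
Σ area = 967.866

Check V−E+F: 10 − 24 + 16 = 2.

facets=16 area=967.866


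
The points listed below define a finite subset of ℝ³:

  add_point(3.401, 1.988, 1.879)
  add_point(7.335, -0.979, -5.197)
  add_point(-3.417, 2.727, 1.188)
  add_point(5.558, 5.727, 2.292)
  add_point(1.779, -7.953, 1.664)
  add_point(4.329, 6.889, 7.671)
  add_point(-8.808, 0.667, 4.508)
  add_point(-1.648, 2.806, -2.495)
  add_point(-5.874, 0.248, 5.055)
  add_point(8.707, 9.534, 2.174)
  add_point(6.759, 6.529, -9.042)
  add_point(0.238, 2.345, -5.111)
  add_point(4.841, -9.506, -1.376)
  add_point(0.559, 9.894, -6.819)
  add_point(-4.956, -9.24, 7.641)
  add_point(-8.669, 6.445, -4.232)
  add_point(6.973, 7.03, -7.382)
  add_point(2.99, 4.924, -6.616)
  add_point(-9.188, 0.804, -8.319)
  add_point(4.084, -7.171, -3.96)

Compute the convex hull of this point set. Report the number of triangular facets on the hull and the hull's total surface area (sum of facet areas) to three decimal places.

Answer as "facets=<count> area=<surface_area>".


12 of the 20 inputs are extreme points: [1, 5, 6, 9, 10, 12, 13, 14, 15, 16, 18, 19].

Area of each hull facet:
  f1: (p14, p12, p18) → 118.6274
  f2: (p13, p10, p18) → 47.7957
  f3: (p19, p12, p18) → 20.5677
  f4: (p19, p10, p18) → 109.4306
  f5: (p1, p12, p9) → 53.3448
  f6: (p1, p10, p9) → 48.5781
  f7: (p1, p19, p12) → 10.1225
  f8: (p1, p19, p10) → 17.0883
  f9: (p5, p12, p9) → 70.1961
  f10: (p5, p14, p12) → 116.1503
  f11: (p5, p13, p9) → 44.9820
  f12: (p16, p10, p9) → 0.5485
  f13: (p16, p13, p9) → 35.3318
  f14: (p16, p13, p10) → 6.1357
  f15: (p15, p13, p18) → 34.9111
  f16: (p15, p5, p13) → 77.4966
  f17: (p6, p14, p18) → 67.7776
  f18: (p6, p15, p18) → 36.5645
  f19: (p6, p5, p14) → 82.4237
  f20: (p6, p15, p5) → 77.7724
Σ area = 1075.845

Euler: V−E+F = 12−30+20 = 2.

facets=20 area=1075.845


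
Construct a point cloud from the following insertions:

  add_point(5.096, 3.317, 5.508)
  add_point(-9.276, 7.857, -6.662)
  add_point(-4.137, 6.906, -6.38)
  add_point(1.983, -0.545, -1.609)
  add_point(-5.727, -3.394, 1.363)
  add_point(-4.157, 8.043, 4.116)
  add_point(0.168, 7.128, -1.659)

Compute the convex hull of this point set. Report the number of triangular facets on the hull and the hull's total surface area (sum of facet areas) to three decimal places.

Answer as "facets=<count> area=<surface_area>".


Points on the hull: [0, 1, 2, 3, 4, 5, 6] (7 of 7).

Per-facet area ½‖(b−a)×(c−a)‖:
  f1: (p5, p4, p1) → 67.9532
  f2: (p5, p4, p0) → 59.5904
  f3: (p3, p4, p1) → 60.6994
  f4: (p3, p4, p0) → 37.2737
  f5: (p6, p3, p0) → 32.0961
  f6: (p6, p5, p1) → 38.4392
  f7: (p6, p5, p0) → 33.5204
  f8: (p2, p3, p1) → 19.8731
  f9: (p2, p6, p1) → 12.0343
  f10: (p2, p6, p3) → 25.0035
Σ area = 386.483

Euler characteristic 7−15+10 = 2 ✓

facets=10 area=386.483


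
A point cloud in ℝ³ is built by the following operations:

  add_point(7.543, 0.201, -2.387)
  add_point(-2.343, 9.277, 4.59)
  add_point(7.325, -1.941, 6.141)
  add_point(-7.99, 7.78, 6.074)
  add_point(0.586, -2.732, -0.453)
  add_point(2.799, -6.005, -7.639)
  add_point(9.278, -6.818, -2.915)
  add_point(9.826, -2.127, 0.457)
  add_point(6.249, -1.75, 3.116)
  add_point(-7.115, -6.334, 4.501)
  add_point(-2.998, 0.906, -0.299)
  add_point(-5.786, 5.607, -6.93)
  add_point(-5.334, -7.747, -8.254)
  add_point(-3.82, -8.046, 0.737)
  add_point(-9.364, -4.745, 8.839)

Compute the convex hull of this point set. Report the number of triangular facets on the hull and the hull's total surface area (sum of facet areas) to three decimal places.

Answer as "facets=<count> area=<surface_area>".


facets=20 area=979.960

Points on the hull: [0, 1, 2, 3, 5, 6, 7, 9, 11, 12, 13, 14] (12 of 15).

Facet areas (half cross-product norm):
  f1: (p11, p12, p14) → 115.1755
  f2: (p2, p1, p7) → 45.4238
  f3: (p3, p11, p14) → 86.0175
  f4: (p3, p11, p1) → 37.6835
  f5: (p3, p2, p14) → 105.5659
  f6: (p3, p2, p1) → 41.2166
  f7: (p0, p1, p7) → 30.4703
  f8: (p0, p11, p1) → 86.3310
  f9: (p6, p2, p7) → 15.4216
  f10: (p6, p0, p7) → 12.5540
  f11: (p6, p2, p14) → 87.0479
  f12: (p13, p6, p14) → 50.8991
  f13: (p13, p6, p12) → 61.9144
  f14: (p5, p0, p11) → 65.7509
  f15: (p5, p6, p0) → 28.3055
  f16: (p5, p11, p12) → 55.0551
  f17: (p5, p6, p12) → 19.8895
  f18: (p9, p12, p14) → 12.6425
  f19: (p9, p13, p14) → 3.0814
  f20: (p9, p13, p12) → 19.5142
Σ area = 979.960

Euler: V−E+F = 12−30+20 = 2.


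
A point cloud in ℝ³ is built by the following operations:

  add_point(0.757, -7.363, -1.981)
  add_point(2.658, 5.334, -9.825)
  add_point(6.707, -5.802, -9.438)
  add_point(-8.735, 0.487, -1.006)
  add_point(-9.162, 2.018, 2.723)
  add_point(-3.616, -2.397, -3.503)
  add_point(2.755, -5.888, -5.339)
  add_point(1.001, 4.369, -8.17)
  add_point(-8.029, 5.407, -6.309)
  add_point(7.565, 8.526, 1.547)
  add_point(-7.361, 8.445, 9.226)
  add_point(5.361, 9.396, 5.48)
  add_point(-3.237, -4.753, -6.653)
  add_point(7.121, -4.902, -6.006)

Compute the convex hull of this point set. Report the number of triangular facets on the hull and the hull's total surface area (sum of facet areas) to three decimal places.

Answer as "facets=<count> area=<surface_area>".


11 of the 14 inputs are extreme points: [0, 1, 2, 3, 4, 8, 9, 10, 11, 12, 13].

Triangle areas on the boundary:
  f1: (p10, p0, p4) → 56.5151
  f2: (p11, p10, p0) → 123.5651
  f3: (p11, p13, p9) → 29.0493
  f4: (p11, p13, p0) → 72.1263
  f5: (p11, p1, p9) → 22.9290
  f6: (p3, p0, p4) → 23.0232
  f7: (p3, p12, p0) → 31.2596
  f8: (p2, p12, p1) → 56.0265
  f9: (p2, p1, p9) → 75.6078
  f10: (p2, p13, p9) → 19.8285
  f11: (p2, p13, p0) → 13.4204
  f12: (p2, p12, p0) → 31.3745
  f13: (p8, p11, p1) → 89.4813
  f14: (p8, p11, p10) → 102.6944
  f15: (p8, p12, p1) → 57.3620
  f16: (p8, p3, p12) → 34.1583
  f17: (p8, p10, p4) → 41.7551
  f18: (p8, p3, p4) → 13.3293
Σ area = 893.506

Euler: V−E+F = 11−27+18 = 2.

facets=18 area=893.506


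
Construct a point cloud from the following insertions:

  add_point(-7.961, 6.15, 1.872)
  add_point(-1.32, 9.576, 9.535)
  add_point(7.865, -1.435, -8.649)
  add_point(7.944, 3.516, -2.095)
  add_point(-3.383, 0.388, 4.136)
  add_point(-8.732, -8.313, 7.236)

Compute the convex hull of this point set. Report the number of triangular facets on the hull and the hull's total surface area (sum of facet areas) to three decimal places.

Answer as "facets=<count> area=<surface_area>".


facets=6 area=632.305

5 of the 6 inputs are extreme points: [0, 1, 2, 3, 5].

Facet areas (half cross-product norm):
  f1: (p1, p3, p5) → 152.9763
  f2: (p2, p3, p5) → 92.3012
  f3: (p0, p1, p5) → 82.3774
  f4: (p0, p2, p5) → 156.6758
  f5: (p0, p1, p3) → 82.4555
  f6: (p0, p2, p3) → 65.5192
Σ area = 632.305

Euler: V−E+F = 5−9+6 = 2.


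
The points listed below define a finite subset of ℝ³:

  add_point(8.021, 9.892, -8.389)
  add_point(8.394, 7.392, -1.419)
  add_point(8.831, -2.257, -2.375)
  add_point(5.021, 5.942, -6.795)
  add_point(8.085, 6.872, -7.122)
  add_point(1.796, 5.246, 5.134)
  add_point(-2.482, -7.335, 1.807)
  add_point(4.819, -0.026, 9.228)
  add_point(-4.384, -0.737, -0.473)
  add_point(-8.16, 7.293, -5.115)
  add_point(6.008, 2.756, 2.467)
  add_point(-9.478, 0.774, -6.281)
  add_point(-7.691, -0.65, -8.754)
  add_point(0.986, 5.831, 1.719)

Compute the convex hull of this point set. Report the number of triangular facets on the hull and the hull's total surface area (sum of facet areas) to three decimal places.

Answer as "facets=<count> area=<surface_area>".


11 of the 14 inputs are extreme points: [0, 1, 2, 4, 5, 6, 7, 8, 9, 11, 12].

Facet areas (half cross-product norm):
  f1: (p6, p7, p2) → 70.4374
  f2: (p12, p6, p11) → 22.5031
  f3: (p12, p6, p2) → 88.0819
  f4: (p9, p12, p11) → 10.2547
  f5: (p9, p12, p0) → 73.1095
  f6: (p4, p0, p2) → 1.6482
  f7: (p4, p12, p2) → 87.1459
  f8: (p4, p12, p0) → 27.0205
  f9: (p5, p9, p0) → 103.9888
  f10: (p5, p9, p7) → 32.8763
  f11: (p8, p6, p7) → 45.1847
  f12: (p8, p9, p7) → 55.8920
  f13: (p8, p6, p11) → 23.2453
  f14: (p8, p9, p11) → 26.5142
  f15: (p1, p5, p0) → 25.7238
  f16: (p1, p5, p7) → 33.7614
  f17: (p1, p0, p2) → 34.8858
  f18: (p1, p7, p2) → 58.0668
Σ area = 820.340

Check V−E+F: 11 − 27 + 18 = 2.

facets=18 area=820.340


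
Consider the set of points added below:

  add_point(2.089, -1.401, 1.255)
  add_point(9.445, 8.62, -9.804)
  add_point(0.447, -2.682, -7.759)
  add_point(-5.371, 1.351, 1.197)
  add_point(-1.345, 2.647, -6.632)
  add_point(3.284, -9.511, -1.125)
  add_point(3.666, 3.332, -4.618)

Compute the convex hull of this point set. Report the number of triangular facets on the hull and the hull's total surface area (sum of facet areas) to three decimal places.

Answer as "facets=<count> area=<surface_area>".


Points on the hull: [0, 1, 2, 3, 4, 5] (6 of 7).

Per-facet area ½‖(b−a)×(c−a)‖:
  f1: (p0, p1, p3) → 64.7942
  f2: (p0, p5, p3) → 30.1670
  f3: (p0, p5, p1) → 67.1576
  f4: (p2, p5, p3) → 56.1828
  f5: (p2, p5, p1) → 64.7231
  f6: (p4, p1, p3) → 42.0178
  f7: (p4, p2, p3) → 25.1002
  f8: (p4, p2, p1) → 36.2363
Σ area = 386.379

Euler characteristic 6−12+8 = 2 ✓

facets=8 area=386.379


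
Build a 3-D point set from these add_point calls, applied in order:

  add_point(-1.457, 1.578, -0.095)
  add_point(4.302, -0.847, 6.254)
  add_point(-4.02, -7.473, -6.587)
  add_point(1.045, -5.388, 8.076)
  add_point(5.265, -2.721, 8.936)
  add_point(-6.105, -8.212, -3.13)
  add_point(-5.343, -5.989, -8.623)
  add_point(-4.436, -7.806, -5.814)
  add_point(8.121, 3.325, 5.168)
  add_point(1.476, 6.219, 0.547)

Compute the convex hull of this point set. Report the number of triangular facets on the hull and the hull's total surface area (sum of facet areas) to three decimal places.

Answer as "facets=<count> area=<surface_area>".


facets=14 area=437.747

Hull vertices (9/10): indices [0, 2, 3, 4, 5, 6, 7, 8, 9].

Triangle areas on the boundary:
  f1: (p6, p9, p8) → 66.9303
  f2: (p0, p3, p5) → 59.9713
  f3: (p0, p3, p9) → 28.8268
  f4: (p0, p6, p5) → 33.3415
  f5: (p0, p6, p9) → 20.7958
  f6: (p4, p9, p8) → 32.0104
  f7: (p4, p3, p9) → 32.4992
  f8: (p2, p6, p8) → 25.8949
  f9: (p2, p4, p8) → 71.7516
  f10: (p2, p4, p3) → 34.3629
  f11: (p7, p3, p5) → 19.9142
  f12: (p7, p2, p3) → 5.9823
  f13: (p7, p6, p5) → 4.3663
  f14: (p7, p2, p6) → 1.0994
Σ area = 437.747

Check V−E+F: 9 − 21 + 14 = 2.


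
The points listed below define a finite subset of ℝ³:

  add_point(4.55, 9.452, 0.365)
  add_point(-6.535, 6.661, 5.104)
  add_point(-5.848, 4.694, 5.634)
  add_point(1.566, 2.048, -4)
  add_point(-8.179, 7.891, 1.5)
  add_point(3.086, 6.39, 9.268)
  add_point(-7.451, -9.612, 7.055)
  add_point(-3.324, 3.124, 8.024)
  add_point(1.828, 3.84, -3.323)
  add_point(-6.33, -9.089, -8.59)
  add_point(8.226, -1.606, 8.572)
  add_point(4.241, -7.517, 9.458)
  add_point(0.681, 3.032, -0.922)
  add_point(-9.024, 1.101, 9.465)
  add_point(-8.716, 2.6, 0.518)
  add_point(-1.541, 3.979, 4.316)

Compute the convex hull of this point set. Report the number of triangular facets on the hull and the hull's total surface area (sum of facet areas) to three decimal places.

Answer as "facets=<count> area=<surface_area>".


Hull vertices (12/16): indices [0, 1, 3, 4, 5, 6, 8, 9, 10, 11, 13, 14].

Per-facet area ½‖(b−a)×(c−a)‖:
  f1: (p5, p0, p10) → 45.0856
  f2: (p4, p5, p0) → 58.9997
  f3: (p3, p0, p10) → 62.4203
  f4: (p3, p9, p10) → 99.8943
  f5: (p11, p9, p10) → 73.2265
  f6: (p11, p6, p9) → 94.3735
  f7: (p11, p6, p13) → 67.0357
  f8: (p11, p5, p13) → 87.2748
  f9: (p11, p5, p10) → 31.6355
  f10: (p14, p4, p13) → 24.5420
  f11: (p14, p4, p9) → 20.9604
  f12: (p14, p6, p13) → 50.2553
  f13: (p14, p6, p9) → 95.0649
  f14: (p1, p5, p13) → 39.2247
  f15: (p1, p4, p13) → 12.4972
  f16: (p1, p4, p5) → 15.1764
  f17: (p8, p4, p9) → 95.5764
  f18: (p8, p3, p9) → 5.9955
  f19: (p8, p4, p0) → 42.3215
  f20: (p8, p3, p0) → 2.2513
Σ area = 1023.811

Euler characteristic 12−30+20 = 2 ✓

facets=20 area=1023.811


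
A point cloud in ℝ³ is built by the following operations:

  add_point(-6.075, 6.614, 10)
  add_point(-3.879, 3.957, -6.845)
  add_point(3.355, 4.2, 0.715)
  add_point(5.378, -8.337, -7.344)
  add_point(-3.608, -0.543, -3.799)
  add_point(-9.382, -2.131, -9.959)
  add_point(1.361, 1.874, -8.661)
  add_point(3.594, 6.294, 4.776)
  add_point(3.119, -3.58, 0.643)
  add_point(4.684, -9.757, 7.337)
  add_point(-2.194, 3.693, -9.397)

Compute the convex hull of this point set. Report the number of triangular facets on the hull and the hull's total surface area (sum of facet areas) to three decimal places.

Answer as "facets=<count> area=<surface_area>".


facets=14 area=895.118

Points on the hull: [0, 1, 2, 3, 5, 6, 7, 9, 10] (9 of 11).

Area of each hull facet:
  f1: (p9, p3, p5) → 118.3445
  f2: (p9, p0, p5) → 202.5044
  f3: (p10, p3, p5) → 66.1616
  f4: (p1, p0, p5) → 69.9632
  f5: (p1, p10, p5) → 13.4703
  f6: (p1, p10, p0) → 11.6141
  f7: (p7, p10, p0) → 84.8411
  f8: (p7, p9, p0) → 89.5469
  f9: (p7, p9, p3) → 116.5170
  f10: (p6, p10, p3) → 14.7461
  f11: (p6, p7, p10) → 28.6600
  f12: (p2, p7, p3) → 18.1224
  f13: (p2, p6, p3) → 54.4787
  f14: (p2, p6, p7) → 6.1479
Σ area = 895.118

Euler: V−E+F = 9−21+14 = 2.


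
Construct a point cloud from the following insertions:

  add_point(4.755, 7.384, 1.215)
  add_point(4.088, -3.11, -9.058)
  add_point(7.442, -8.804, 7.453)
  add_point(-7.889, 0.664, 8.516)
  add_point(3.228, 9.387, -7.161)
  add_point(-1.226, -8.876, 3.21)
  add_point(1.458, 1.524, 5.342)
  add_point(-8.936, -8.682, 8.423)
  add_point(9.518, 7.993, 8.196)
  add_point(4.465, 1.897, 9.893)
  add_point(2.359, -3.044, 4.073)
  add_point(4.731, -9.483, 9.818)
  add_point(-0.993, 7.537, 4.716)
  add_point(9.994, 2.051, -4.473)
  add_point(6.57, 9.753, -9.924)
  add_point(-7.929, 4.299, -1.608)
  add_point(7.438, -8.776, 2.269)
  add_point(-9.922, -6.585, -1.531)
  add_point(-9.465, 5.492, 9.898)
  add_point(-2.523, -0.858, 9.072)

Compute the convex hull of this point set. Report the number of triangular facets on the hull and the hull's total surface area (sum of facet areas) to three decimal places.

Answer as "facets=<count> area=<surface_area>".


facets=26 area=1436.470

Points on the hull: [1, 2, 4, 5, 7, 8, 9, 11, 12, 13, 14, 15, 16, 17, 18] (15 of 20).

Triangle areas on the boundary:
  f1: (p14, p8, p13) → 69.4317
  f2: (p7, p18, p17) → 72.4550
  f3: (p7, p11, p18) → 97.7723
  f4: (p9, p11, p18) → 78.7854
  f5: (p9, p8, p18) → 52.9653
  f6: (p9, p8, p11) → 31.1711
  f7: (p1, p14, p17) → 97.8327
  f8: (p1, p14, p13) → 45.5154
  f9: (p1, p16, p17) → 102.6127
  f10: (p1, p16, p13) → 55.5914
  f11: (p15, p18, p17) → 64.4030
  f12: (p15, p14, p17) → 86.5245
  f13: (p12, p8, p18) → 43.1522
  f14: (p2, p8, p11) → 30.0564
  f15: (p2, p16, p11) → 7.2407
  f16: (p2, p8, p13) → 105.5328
  f17: (p2, p16, p13) → 28.7463
  f18: (p5, p16, p11) → 31.5647
  f19: (p5, p7, p11) → 41.0988
  f20: (p5, p16, p17) → 26.7327
  f21: (p5, p7, p17) → 42.2076
  f22: (p4, p15, p18) → 69.0207
  f23: (p4, p15, p14) → 10.7480
  f24: (p4, p12, p18) → 40.2091
  f25: (p4, p14, p8) → 34.5384
  f26: (p4, p12, p8) → 70.5613
Σ area = 1436.470

Check V−E+F: 15 − 39 + 26 = 2.


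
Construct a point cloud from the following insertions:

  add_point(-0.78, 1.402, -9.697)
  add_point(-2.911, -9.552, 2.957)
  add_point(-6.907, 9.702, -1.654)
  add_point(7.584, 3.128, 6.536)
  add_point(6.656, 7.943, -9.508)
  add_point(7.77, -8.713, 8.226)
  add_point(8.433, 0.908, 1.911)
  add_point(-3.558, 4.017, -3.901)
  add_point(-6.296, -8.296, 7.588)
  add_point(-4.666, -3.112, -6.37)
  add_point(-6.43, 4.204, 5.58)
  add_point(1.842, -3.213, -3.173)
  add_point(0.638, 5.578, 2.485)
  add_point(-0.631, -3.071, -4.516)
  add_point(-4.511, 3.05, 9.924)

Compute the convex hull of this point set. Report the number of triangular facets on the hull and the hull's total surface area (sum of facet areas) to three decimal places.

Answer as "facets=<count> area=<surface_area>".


Extreme-point indices: [0, 1, 2, 3, 4, 5, 6, 8, 9, 10, 11, 13, 14] — 13 of 15 on the boundary.

Triangle areas on the boundary:
  f1: (p4, p0, p2) → 64.5838
  f2: (p9, p0, p2) → 44.1398
  f3: (p11, p4, p0) → 41.3847
  f4: (p11, p9, p1) → 35.9255
  f5: (p10, p14, p2) → 10.9638
  f6: (p5, p11, p1) → 58.6072
  f7: (p5, p4, p6) → 35.7372
  f8: (p5, p11, p4) → 80.0679
  f9: (p13, p9, p0) → 14.3516
  f10: (p13, p11, p0) → 8.7858
  f11: (p13, p11, p9) → 0.5594
  f12: (p3, p5, p6) → 29.6748
  f13: (p3, p5, p14) → 75.0967
  f14: (p3, p4, p6) → 30.3146
  f15: (p3, p14, p2) → 85.0305
  f16: (p3, p4, p2) → 121.4417
  f17: (p8, p5, p1) → 34.6442
  f18: (p8, p5, p14) → 81.8254
  f19: (p8, p10, p14) → 28.6396
  f20: (p8, p9, p1) → 30.3539
  f21: (p8, p9, p2) → 103.6174
  f22: (p8, p10, p2) → 39.7784
Σ area = 1055.524

Euler characteristic 13−33+22 = 2 ✓

facets=22 area=1055.524


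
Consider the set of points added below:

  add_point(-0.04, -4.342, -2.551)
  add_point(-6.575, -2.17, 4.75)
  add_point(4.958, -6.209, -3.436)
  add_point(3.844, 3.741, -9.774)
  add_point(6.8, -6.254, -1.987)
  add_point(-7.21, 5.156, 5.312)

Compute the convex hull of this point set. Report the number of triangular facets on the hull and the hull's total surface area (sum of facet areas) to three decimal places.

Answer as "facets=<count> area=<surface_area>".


Extreme-point indices: [0, 1, 2, 3, 4, 5] — 6 of 6 on the boundary.

Triangle areas on the boundary:
  f1: (p3, p4, p5) → 116.7856
  f2: (p1, p4, p5) → 53.2089
  f3: (p1, p3, p5) → 67.9415
  f4: (p1, p0, p3) → 49.2143
  f5: (p2, p3, p4) → 12.5997
  f6: (p2, p0, p3) → 30.6732
  f7: (p2, p1, p4) → 16.5620
  f8: (p2, p1, p0) → 16.4455
Σ area = 363.431

Check V−E+F: 6 − 12 + 8 = 2.

facets=8 area=363.431


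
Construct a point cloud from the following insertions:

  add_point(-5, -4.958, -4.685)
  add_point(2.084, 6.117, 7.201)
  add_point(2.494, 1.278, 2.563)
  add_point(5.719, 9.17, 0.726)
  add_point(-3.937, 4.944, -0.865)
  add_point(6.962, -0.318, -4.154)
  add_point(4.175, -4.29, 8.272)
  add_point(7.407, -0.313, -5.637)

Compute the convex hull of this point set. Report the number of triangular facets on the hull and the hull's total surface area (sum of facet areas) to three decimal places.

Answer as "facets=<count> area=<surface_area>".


facets=8 area=507.052

Hull vertices (6/8): indices [0, 1, 3, 4, 6, 7].

Triangle areas on the boundary:
  f1: (p6, p7, p0) → 91.6588
  f2: (p6, p3, p7) → 80.8049
  f3: (p1, p6, p3) → 39.9046
  f4: (p4, p7, p0) → 65.1647
  f5: (p4, p3, p7) → 59.1470
  f6: (p4, p1, p3) → 38.4161
  f7: (p4, p6, p0) → 78.0876
  f8: (p4, p1, p6) → 53.8683
Σ area = 507.052

Euler: V−E+F = 6−12+8 = 2.


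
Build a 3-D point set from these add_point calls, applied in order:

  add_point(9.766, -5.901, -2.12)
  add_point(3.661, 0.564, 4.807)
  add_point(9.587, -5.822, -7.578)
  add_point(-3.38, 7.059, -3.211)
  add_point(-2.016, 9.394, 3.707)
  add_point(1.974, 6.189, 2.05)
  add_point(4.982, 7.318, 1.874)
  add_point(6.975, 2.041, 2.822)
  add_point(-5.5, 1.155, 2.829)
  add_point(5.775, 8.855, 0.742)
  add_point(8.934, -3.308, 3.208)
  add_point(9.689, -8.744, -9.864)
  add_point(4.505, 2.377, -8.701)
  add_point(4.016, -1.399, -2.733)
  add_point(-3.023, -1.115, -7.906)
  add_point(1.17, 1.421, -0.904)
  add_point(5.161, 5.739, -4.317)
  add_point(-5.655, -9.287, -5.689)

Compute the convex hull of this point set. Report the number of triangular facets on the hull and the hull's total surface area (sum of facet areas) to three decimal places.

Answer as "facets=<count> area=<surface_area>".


15 of the 18 inputs are extreme points: [0, 1, 2, 3, 4, 6, 7, 8, 9, 10, 11, 12, 14, 16, 17].

Triangle areas on the boundary:
  f1: (p11, p0, p17) → 63.9401
  f2: (p14, p11, p17) → 65.1542
  f3: (p14, p12, p11) → 51.3701
  f4: (p14, p3, p17) → 31.3117
  f5: (p14, p3, p12) → 37.7316
  f6: (p9, p3, p4) → 30.5195
  f7: (p8, p1, p4) → 39.6737
  f8: (p8, p3, p17) → 58.4415
  f9: (p8, p3, p4) → 29.8054
  f10: (p10, p9, p0) → 36.8427
  f11: (p10, p0, p17) → 47.8459
  f12: (p10, p8, p17) → 99.7362
  f13: (p10, p8, p1) → 20.9153
  f14: (p6, p1, p4) → 28.1493
  f15: (p6, p9, p4) → 7.4558
  f16: (p2, p12, p11) → 14.3098
  f17: (p2, p11, p0) → 8.0830
  f18: (p2, p9, p0) → 41.9087
  f19: (p7, p10, p9) → 5.7715
  f20: (p7, p6, p9) → 4.5271
  f21: (p7, p10, p1) → 11.7564
  f22: (p7, p6, p1) → 11.7280
  f23: (p16, p2, p12) → 25.2310
  f24: (p16, p2, p9) → 29.0121
  f25: (p16, p3, p12) → 24.1671
  f26: (p16, p9, p3) → 25.9263
Σ area = 851.314

Check V−E+F: 15 − 39 + 26 = 2.

facets=26 area=851.314


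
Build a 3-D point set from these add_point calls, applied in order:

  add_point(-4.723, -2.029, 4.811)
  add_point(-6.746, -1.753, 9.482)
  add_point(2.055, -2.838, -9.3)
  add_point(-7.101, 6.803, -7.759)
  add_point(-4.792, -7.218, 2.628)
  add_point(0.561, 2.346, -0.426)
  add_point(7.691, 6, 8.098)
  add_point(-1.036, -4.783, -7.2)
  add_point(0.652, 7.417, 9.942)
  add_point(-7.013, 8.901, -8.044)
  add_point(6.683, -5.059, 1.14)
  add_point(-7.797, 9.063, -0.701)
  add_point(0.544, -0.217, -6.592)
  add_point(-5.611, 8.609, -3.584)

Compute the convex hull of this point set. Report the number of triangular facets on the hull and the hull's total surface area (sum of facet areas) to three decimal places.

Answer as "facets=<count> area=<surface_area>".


Hull vertices (10/14): indices [1, 2, 3, 4, 6, 7, 8, 9, 10, 11].

Triangle areas on the boundary:
  f1: (p9, p2, p6) → 146.5259
  f2: (p10, p2, p6) → 71.5209
  f3: (p10, p1, p6) → 97.7563
  f4: (p10, p1, p4) → 51.8223
  f5: (p8, p1, p11) → 76.3445
  f6: (p8, p1, p6) → 39.3028
  f7: (p8, p9, p11) → 35.8637
  f8: (p8, p9, p6) → 71.7701
  f9: (p7, p10, p4) → 55.2088
  f10: (p7, p10, p2) → 23.7670
  f11: (p3, p9, p2) → 10.5380
  f12: (p3, p7, p2) → 27.4594
  f13: (p3, p7, p4) → 70.4671
  f14: (p3, p1, p4) → 78.8842
  f15: (p3, p1, p11) → 50.2692
  f16: (p3, p9, p11) → 7.7732
Σ area = 915.273

Check V−E+F: 10 − 24 + 16 = 2.

facets=16 area=915.273


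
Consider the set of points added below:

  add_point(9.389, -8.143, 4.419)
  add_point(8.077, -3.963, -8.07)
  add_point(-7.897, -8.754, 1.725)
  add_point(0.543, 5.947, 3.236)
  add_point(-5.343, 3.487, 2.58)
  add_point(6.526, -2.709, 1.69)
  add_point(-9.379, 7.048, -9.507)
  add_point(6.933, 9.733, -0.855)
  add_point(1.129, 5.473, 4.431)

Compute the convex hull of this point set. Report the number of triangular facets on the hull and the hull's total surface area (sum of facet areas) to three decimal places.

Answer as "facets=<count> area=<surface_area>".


facets=12 area=956.144

Points on the hull: [0, 1, 2, 3, 4, 6, 7, 8] (8 of 9).

Triangle areas on the boundary:
  f1: (p8, p7, p0) → 70.9454
  f2: (p2, p8, p0) → 122.1146
  f3: (p1, p7, p6) → 139.1028
  f4: (p1, p7, p0) → 101.5170
  f5: (p1, p2, p6) → 169.6741
  f6: (p1, p2, p0) → 112.6797
  f7: (p3, p7, p6) → 68.5401
  f8: (p3, p8, p7) → 5.8071
  f9: (p4, p2, p6) → 82.1211
  f10: (p4, p2, p8) → 38.5306
  f11: (p4, p3, p6) → 40.8484
  f12: (p4, p3, p8) → 4.2628
Σ area = 956.144

Check V−E+F: 8 − 18 + 12 = 2.


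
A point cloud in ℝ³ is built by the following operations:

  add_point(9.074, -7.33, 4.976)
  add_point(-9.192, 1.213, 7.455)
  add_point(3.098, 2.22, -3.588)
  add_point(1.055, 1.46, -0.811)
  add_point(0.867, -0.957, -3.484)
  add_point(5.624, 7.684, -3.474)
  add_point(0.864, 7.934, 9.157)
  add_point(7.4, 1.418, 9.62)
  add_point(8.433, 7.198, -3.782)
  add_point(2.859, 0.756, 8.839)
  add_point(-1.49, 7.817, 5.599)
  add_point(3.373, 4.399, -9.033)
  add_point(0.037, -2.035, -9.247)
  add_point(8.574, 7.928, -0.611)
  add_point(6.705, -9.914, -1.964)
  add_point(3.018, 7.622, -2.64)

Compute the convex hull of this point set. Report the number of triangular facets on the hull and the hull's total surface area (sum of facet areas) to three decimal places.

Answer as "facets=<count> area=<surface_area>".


13 of the 16 inputs are extreme points: [0, 1, 5, 6, 7, 8, 9, 10, 11, 12, 13, 14, 15].

Area of each hull facet:
  f1: (p14, p0, p1) → 78.9580
  f2: (p14, p12, p1) → 121.0389
  f3: (p7, p6, p1) → 55.2801
  f4: (p9, p0, p1) → 55.1358
  f5: (p9, p7, p1) → 5.3024
  f6: (p9, p7, p0) → 23.3614
  f7: (p10, p6, p1) → 21.1325
  f8: (p11, p12, p1) → 70.1025
  f9: (p11, p10, p1) → 78.6866
  f10: (p11, p10, p15) → 19.4943
  f11: (p11, p14, p12) → 43.7788
  f12: (p13, p7, p6) → 52.7162
  f13: (p13, p10, p6) → 25.2234
  f14: (p13, p10, p15) → 27.5094
  f15: (p13, p7, p0) → 61.0746
  f16: (p8, p11, p14) → 63.3073
  f17: (p8, p14, p0) → 64.8230
  f18: (p8, p13, p0) → 26.2640
  f19: (p5, p13, p15) → 4.9695
  f20: (p5, p8, p13) → 4.6459
  f21: (p5, p11, p15) → 9.3302
  f22: (p5, p8, p11) → 9.6871
Σ area = 921.822

Euler: V−E+F = 13−33+22 = 2.

facets=22 area=921.822


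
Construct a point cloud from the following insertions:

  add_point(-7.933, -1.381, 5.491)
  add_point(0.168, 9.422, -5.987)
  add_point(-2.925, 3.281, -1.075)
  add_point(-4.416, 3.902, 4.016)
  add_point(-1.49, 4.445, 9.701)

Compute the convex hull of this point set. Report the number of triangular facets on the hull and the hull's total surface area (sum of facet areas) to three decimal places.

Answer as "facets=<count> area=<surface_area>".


Hull vertices (5/5): indices [0, 1, 2, 3, 4].

Triangle areas on the boundary:
  f1: (p2, p1, p0) → 12.1321
  f2: (p2, p4, p0) → 42.9214
  f3: (p2, p4, p1) → 41.3105
  f4: (p3, p1, p0) → 26.5949
  f5: (p3, p4, p0) → 20.7685
  f6: (p3, p4, p1) → 33.9232
Σ area = 177.651

Euler characteristic 5−9+6 = 2 ✓

facets=6 area=177.651


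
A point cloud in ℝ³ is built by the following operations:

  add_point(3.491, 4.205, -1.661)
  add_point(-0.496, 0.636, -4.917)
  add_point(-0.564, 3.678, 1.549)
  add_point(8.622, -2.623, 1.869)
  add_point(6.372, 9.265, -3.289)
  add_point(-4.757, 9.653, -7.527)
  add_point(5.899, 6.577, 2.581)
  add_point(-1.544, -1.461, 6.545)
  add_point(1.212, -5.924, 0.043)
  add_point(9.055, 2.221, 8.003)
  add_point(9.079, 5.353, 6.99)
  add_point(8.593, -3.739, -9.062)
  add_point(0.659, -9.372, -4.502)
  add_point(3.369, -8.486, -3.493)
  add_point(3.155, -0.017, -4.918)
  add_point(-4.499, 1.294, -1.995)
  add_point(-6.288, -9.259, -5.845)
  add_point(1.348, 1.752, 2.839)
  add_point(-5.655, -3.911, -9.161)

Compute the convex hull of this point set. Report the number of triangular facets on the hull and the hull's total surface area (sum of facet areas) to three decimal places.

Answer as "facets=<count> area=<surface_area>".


facets=20 area=952.854

Extreme-point indices: [3, 4, 5, 7, 9, 10, 11, 12, 13, 15, 16, 18] — 12 of 19 on the boundary.

Area of each hull facet:
  f1: (p7, p5, p10) → 113.6619
  f2: (p7, p12, p16) → 48.6992
  f3: (p11, p12, p16) → 29.3435
  f4: (p15, p5, p16) → 46.3495
  f5: (p15, p7, p16) → 53.5391
  f6: (p15, p7, p5) → 31.3363
  f7: (p9, p7, p10) → 17.8954
  f8: (p9, p11, p10) → 29.7529
  f9: (p18, p5, p16) → 26.9996
  f10: (p18, p11, p16) → 44.8022
  f11: (p18, p11, p5) → 97.2480
  f12: (p4, p5, p10) → 56.0284
  f13: (p4, p11, p10) → 81.5424
  f14: (p4, p11, p5) → 85.7476
  f15: (p13, p11, p12) → 12.0108
  f16: (p13, p7, p12) → 19.9039
  f17: (p13, p9, p7) → 74.4544
  f18: (p3, p9, p11) → 23.1650
  f19: (p3, p13, p11) → 40.8895
  f20: (p3, p13, p9) → 19.4843
Σ area = 952.854

Euler: V−E+F = 12−30+20 = 2.


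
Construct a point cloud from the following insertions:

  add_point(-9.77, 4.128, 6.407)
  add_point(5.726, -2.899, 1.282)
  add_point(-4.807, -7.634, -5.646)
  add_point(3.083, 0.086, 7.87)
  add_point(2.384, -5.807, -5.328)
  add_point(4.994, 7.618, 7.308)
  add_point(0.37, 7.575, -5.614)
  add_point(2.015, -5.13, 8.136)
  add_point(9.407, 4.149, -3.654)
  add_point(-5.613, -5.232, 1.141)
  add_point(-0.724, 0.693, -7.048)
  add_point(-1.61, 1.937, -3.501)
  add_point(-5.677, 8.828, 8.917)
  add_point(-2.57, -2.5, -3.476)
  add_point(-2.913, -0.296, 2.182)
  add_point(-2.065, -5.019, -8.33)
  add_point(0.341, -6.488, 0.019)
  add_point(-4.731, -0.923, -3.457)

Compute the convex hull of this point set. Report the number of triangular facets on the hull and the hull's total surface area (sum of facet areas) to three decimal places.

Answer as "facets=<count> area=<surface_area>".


Extreme-point indices: [0, 1, 2, 3, 4, 5, 6, 7, 8, 9, 10, 12, 15, 16, 17] — 15 of 18 on the boundary.

Facet areas (half cross-product norm):
  f1: (p5, p6, p8) → 58.8067
  f2: (p9, p2, p0) → 28.1469
  f3: (p9, p7, p0) → 59.5195
  f4: (p9, p7, p2) → 31.2012
  f5: (p1, p5, p8) → 52.8624
  f6: (p1, p5, p7) → 48.1383
  f7: (p17, p6, p0) → 61.7089
  f8: (p17, p6, p15) → 34.5914
  f9: (p17, p2, p0) → 32.9733
  f10: (p17, p15, p2) → 15.2748
  f11: (p10, p15, p8) → 27.9674
  f12: (p10, p6, p8) → 34.6546
  f13: (p10, p6, p15) → 1.5451
  f14: (p3, p5, p7) → 1.0688
  f15: (p12, p6, p0) → 52.3051
  f16: (p12, p5, p6) → 73.1436
  f17: (p12, p3, p5) → 41.8610
  f18: (p12, p7, p0) → 50.4770
  f19: (p12, p3, p7) → 27.7950
  f20: (p16, p7, p2) → 16.3693
  f21: (p4, p1, p7) → 29.4273
  f22: (p4, p16, p7) → 14.3022
  f23: (p4, p15, p8) → 30.1773
  f24: (p4, p1, p8) → 37.2352
  f25: (p4, p15, p2) → 12.5511
  f26: (p4, p16, p2) → 20.1858
Σ area = 894.289

Euler characteristic 15−39+26 = 2 ✓

facets=26 area=894.289
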